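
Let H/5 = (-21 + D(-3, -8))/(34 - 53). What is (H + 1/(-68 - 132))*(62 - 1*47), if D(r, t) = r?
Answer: 71943/760 ≈ 94.662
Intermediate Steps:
H = 120/19 (H = 5*((-21 - 3)/(34 - 53)) = 5*(-24/(-19)) = 5*(-24*(-1/19)) = 5*(24/19) = 120/19 ≈ 6.3158)
(H + 1/(-68 - 132))*(62 - 1*47) = (120/19 + 1/(-68 - 132))*(62 - 1*47) = (120/19 + 1/(-200))*(62 - 47) = (120/19 - 1/200)*15 = (23981/3800)*15 = 71943/760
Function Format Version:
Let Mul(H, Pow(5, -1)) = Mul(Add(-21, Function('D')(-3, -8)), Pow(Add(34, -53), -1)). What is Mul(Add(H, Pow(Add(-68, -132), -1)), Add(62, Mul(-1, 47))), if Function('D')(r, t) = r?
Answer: Rational(71943, 760) ≈ 94.662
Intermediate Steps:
H = Rational(120, 19) (H = Mul(5, Mul(Add(-21, -3), Pow(Add(34, -53), -1))) = Mul(5, Mul(-24, Pow(-19, -1))) = Mul(5, Mul(-24, Rational(-1, 19))) = Mul(5, Rational(24, 19)) = Rational(120, 19) ≈ 6.3158)
Mul(Add(H, Pow(Add(-68, -132), -1)), Add(62, Mul(-1, 47))) = Mul(Add(Rational(120, 19), Pow(Add(-68, -132), -1)), Add(62, Mul(-1, 47))) = Mul(Add(Rational(120, 19), Pow(-200, -1)), Add(62, -47)) = Mul(Add(Rational(120, 19), Rational(-1, 200)), 15) = Mul(Rational(23981, 3800), 15) = Rational(71943, 760)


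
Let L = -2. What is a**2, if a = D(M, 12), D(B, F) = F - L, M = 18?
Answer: 196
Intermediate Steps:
D(B, F) = 2 + F (D(B, F) = F - 1*(-2) = F + 2 = 2 + F)
a = 14 (a = 2 + 12 = 14)
a**2 = 14**2 = 196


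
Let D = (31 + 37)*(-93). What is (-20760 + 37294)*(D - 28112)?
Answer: -569364824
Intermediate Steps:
D = -6324 (D = 68*(-93) = -6324)
(-20760 + 37294)*(D - 28112) = (-20760 + 37294)*(-6324 - 28112) = 16534*(-34436) = -569364824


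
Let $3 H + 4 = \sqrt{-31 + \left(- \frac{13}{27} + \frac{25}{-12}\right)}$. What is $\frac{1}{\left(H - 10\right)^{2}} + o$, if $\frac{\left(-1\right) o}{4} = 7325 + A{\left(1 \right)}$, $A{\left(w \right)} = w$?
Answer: $\frac{180 \left(- 19735099 i - 332112 \sqrt{435}\right)}{2040 \sqrt{435} + 121223 i} \approx -29304.0 + 0.0025101 i$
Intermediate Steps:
$o = -29304$ ($o = - 4 \left(7325 + 1\right) = \left(-4\right) 7326 = -29304$)
$H = - \frac{4}{3} + \frac{5 i \sqrt{435}}{54}$ ($H = - \frac{4}{3} + \frac{\sqrt{-31 + \left(- \frac{13}{27} + \frac{25}{-12}\right)}}{3} = - \frac{4}{3} + \frac{\sqrt{-31 + \left(\left(-13\right) \frac{1}{27} + 25 \left(- \frac{1}{12}\right)\right)}}{3} = - \frac{4}{3} + \frac{\sqrt{-31 - \frac{277}{108}}}{3} = - \frac{4}{3} + \frac{\sqrt{- \frac{3625}{108}}}{3} = - \frac{4}{3} + \frac{\frac{5}{18} i \sqrt{435}}{3} = - \frac{4}{3} + \frac{5 i \sqrt{435}}{54} \approx -1.3333 + 1.9312 i$)
$\frac{1}{\left(H - 10\right)^{2}} + o = \frac{1}{\left(\left(- \frac{4}{3} + \frac{5 i \sqrt{435}}{54}\right) - 10\right)^{2}} - 29304 = \frac{1}{\left(- \frac{34}{3} + \frac{5 i \sqrt{435}}{54}\right)^{2}} - 29304 = -29304 + \frac{1}{\left(- \frac{34}{3} + \frac{5 i \sqrt{435}}{54}\right)^{2}}$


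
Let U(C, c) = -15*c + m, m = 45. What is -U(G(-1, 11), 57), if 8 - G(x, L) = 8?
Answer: 810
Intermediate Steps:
G(x, L) = 0 (G(x, L) = 8 - 1*8 = 8 - 8 = 0)
U(C, c) = 45 - 15*c (U(C, c) = -15*c + 45 = 45 - 15*c)
-U(G(-1, 11), 57) = -(45 - 15*57) = -(45 - 855) = -1*(-810) = 810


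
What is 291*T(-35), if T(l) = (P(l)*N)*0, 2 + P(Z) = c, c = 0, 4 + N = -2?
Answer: 0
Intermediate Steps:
N = -6 (N = -4 - 2 = -6)
P(Z) = -2 (P(Z) = -2 + 0 = -2)
T(l) = 0 (T(l) = -2*(-6)*0 = 12*0 = 0)
291*T(-35) = 291*0 = 0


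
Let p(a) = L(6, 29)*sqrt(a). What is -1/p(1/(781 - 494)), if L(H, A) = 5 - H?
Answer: sqrt(287) ≈ 16.941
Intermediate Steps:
p(a) = -sqrt(a) (p(a) = (5 - 1*6)*sqrt(a) = (5 - 6)*sqrt(a) = -sqrt(a))
-1/p(1/(781 - 494)) = -1/((-sqrt(1/(781 - 494)))) = -1/((-sqrt(1/287))) = -1/((-sqrt(287)/287)) = -(-1)*sqrt(287) = sqrt(287)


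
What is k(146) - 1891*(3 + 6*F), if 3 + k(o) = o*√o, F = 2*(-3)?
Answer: 62400 + 146*√146 ≈ 64164.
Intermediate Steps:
F = -6
k(o) = -3 + o^(3/2) (k(o) = -3 + o*√o = -3 + o^(3/2))
k(146) - 1891*(3 + 6*F) = (-3 + 146^(3/2)) - 1891*(3 + 6*(-6)) = (-3 + 146*√146) - 1891*(3 - 36) = (-3 + 146*√146) - 1891*(-33) = (-3 + 146*√146) - 1*(-62403) = (-3 + 146*√146) + 62403 = 62400 + 146*√146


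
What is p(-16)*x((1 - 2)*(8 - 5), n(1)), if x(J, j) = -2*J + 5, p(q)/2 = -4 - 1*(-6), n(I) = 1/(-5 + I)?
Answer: 44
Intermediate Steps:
p(q) = 4 (p(q) = 2*(-4 - 1*(-6)) = 2*(-4 + 6) = 2*2 = 4)
x(J, j) = 5 - 2*J
p(-16)*x((1 - 2)*(8 - 5), n(1)) = 4*(5 - 2*(1 - 2)*(8 - 5)) = 4*(5 - (-2)*3) = 4*(5 - 2*(-3)) = 4*(5 + 6) = 4*11 = 44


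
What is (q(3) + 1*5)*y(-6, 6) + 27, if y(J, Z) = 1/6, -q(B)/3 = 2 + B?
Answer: 76/3 ≈ 25.333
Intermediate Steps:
q(B) = -6 - 3*B (q(B) = -3*(2 + B) = -6 - 3*B)
y(J, Z) = ⅙
(q(3) + 1*5)*y(-6, 6) + 27 = ((-6 - 3*3) + 1*5)*(⅙) + 27 = ((-6 - 9) + 5)*(⅙) + 27 = (-15 + 5)*(⅙) + 27 = -10*⅙ + 27 = -5/3 + 27 = 76/3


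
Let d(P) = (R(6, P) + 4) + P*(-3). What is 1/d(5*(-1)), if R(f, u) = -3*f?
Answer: 1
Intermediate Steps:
d(P) = -14 - 3*P (d(P) = (-3*6 + 4) + P*(-3) = (-18 + 4) - 3*P = -14 - 3*P)
1/d(5*(-1)) = 1/(-14 - 15*(-1)) = 1/(-14 - 3*(-5)) = 1/(-14 + 15) = 1/1 = 1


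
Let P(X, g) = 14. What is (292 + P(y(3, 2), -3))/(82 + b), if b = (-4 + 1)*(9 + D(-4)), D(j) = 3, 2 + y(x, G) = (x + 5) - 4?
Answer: 153/23 ≈ 6.6522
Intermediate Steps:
y(x, G) = -1 + x (y(x, G) = -2 + ((x + 5) - 4) = -2 + ((5 + x) - 4) = -2 + (1 + x) = -1 + x)
b = -36 (b = (-4 + 1)*(9 + 3) = -3*12 = -36)
(292 + P(y(3, 2), -3))/(82 + b) = (292 + 14)/(82 - 36) = 306/46 = 306*(1/46) = 153/23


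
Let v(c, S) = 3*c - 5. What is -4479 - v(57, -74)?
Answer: -4645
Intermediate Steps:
v(c, S) = -5 + 3*c
-4479 - v(57, -74) = -4479 - (-5 + 3*57) = -4479 - (-5 + 171) = -4479 - 1*166 = -4479 - 166 = -4645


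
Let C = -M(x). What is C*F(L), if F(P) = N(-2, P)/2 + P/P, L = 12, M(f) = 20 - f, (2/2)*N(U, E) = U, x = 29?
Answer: 0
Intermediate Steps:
N(U, E) = U
F(P) = 0 (F(P) = -2/2 + P/P = -2*1/2 + 1 = -1 + 1 = 0)
C = 9 (C = -(20 - 1*29) = -(20 - 29) = -1*(-9) = 9)
C*F(L) = 9*0 = 0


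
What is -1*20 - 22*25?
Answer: -570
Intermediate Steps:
-1*20 - 22*25 = -20 - 550 = -570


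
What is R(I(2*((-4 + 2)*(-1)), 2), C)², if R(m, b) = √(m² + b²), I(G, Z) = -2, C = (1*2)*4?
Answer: 68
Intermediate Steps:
C = 8 (C = 2*4 = 8)
R(m, b) = √(b² + m²)
R(I(2*((-4 + 2)*(-1)), 2), C)² = (√(8² + (-2)²))² = (√(64 + 4))² = (√68)² = (2*√17)² = 68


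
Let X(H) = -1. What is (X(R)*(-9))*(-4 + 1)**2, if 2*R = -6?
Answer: 81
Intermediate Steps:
R = -3 (R = (1/2)*(-6) = -3)
(X(R)*(-9))*(-4 + 1)**2 = (-1*(-9))*(-4 + 1)**2 = 9*(-3)**2 = 9*9 = 81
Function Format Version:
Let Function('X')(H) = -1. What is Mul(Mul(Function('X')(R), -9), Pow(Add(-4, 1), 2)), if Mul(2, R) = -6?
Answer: 81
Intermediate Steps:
R = -3 (R = Mul(Rational(1, 2), -6) = -3)
Mul(Mul(Function('X')(R), -9), Pow(Add(-4, 1), 2)) = Mul(Mul(-1, -9), Pow(Add(-4, 1), 2)) = Mul(9, Pow(-3, 2)) = Mul(9, 9) = 81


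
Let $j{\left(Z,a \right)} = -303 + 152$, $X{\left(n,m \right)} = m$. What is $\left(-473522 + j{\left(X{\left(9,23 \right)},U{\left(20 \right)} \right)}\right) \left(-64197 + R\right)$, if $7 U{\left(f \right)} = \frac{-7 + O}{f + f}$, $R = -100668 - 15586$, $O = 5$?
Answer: $85474766523$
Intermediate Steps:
$R = -116254$ ($R = -100668 - 15586 = -116254$)
$U{\left(f \right)} = - \frac{1}{7 f}$ ($U{\left(f \right)} = \frac{\left(-7 + 5\right) \frac{1}{f + f}}{7} = \frac{\left(-2\right) \frac{1}{2 f}}{7} = \frac{\left(-1\right) \frac{1}{f}}{7} = - \frac{1}{7 f}$)
$j{\left(Z,a \right)} = -151$
$\left(-473522 + j{\left(X{\left(9,23 \right)},U{\left(20 \right)} \right)}\right) \left(-64197 + R\right) = \left(-473522 - 151\right) \left(-64197 - 116254\right) = \left(-473673\right) \left(-180451\right) = 85474766523$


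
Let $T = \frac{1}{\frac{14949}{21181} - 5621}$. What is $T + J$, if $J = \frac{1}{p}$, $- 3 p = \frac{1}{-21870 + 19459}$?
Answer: $\frac{861041267135}{119043452} \approx 7233.0$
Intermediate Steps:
$T = - \frac{21181}{119043452}$ ($T = \frac{1}{14949 \cdot \frac{1}{21181} - 5621} = \frac{1}{\frac{14949}{21181} - 5621} = \frac{1}{- \frac{119043452}{21181}} = - \frac{21181}{119043452} \approx -0.00017793$)
$p = \frac{1}{7233}$ ($p = - \frac{1}{3 \left(-21870 + 19459\right)} = - \frac{1}{3 \left(-2411\right)} = \left(- \frac{1}{3}\right) \left(- \frac{1}{2411}\right) = \frac{1}{7233} \approx 0.00013826$)
$J = 7233$ ($J = \frac{1}{\frac{1}{7233}} = 7233$)
$T + J = - \frac{21181}{119043452} + 7233 = \frac{861041267135}{119043452}$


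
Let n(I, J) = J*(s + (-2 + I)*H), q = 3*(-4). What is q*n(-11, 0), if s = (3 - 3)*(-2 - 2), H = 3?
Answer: 0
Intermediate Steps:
q = -12
s = 0 (s = 0*(-4) = 0)
n(I, J) = J*(-6 + 3*I) (n(I, J) = J*(0 + (-2 + I)*3) = J*(0 + (-6 + 3*I)) = J*(-6 + 3*I))
q*n(-11, 0) = -36*0*(-2 - 11) = -36*0*(-13) = -12*0 = 0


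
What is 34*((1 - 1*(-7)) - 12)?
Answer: -136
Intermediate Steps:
34*((1 - 1*(-7)) - 12) = 34*((1 + 7) - 12) = 34*(8 - 12) = 34*(-4) = -136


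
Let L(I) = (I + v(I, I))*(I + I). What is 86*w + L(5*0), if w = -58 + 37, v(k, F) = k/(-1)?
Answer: -1806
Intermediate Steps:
v(k, F) = -k (v(k, F) = k*(-1) = -k)
L(I) = 0 (L(I) = (I - I)*(I + I) = 0*(2*I) = 0)
w = -21
86*w + L(5*0) = 86*(-21) + 0 = -1806 + 0 = -1806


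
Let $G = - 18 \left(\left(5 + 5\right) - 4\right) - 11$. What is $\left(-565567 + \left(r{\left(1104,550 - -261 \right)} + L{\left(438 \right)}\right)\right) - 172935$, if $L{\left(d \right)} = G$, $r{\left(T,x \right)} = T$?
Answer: $-737517$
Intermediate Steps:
$G = -119$ ($G = - 18 \left(10 - 4\right) - 11 = \left(-18\right) 6 - 11 = -108 - 11 = -119$)
$L{\left(d \right)} = -119$
$\left(-565567 + \left(r{\left(1104,550 - -261 \right)} + L{\left(438 \right)}\right)\right) - 172935 = \left(-565567 + \left(1104 - 119\right)\right) - 172935 = \left(-565567 + 985\right) - 172935 = -564582 - 172935 = -737517$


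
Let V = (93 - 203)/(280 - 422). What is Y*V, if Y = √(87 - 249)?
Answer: 495*I*√2/71 ≈ 9.8597*I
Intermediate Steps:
Y = 9*I*√2 (Y = √(-162) = 9*I*√2 ≈ 12.728*I)
V = 55/71 (V = -110/(-142) = -110*(-1/142) = 55/71 ≈ 0.77465)
Y*V = (9*I*√2)*(55/71) = 495*I*√2/71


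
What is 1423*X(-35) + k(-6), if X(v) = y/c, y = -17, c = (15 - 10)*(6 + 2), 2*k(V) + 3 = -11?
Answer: -24471/40 ≈ -611.78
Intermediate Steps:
k(V) = -7 (k(V) = -3/2 + (1/2)*(-11) = -3/2 - 11/2 = -7)
c = 40 (c = 5*8 = 40)
X(v) = -17/40
1423*X(-35) + k(-6) = 1423*(-17/40) - 7 = -24191/40 - 7 = -24471/40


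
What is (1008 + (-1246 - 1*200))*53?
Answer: -23214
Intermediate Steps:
(1008 + (-1246 - 1*200))*53 = (1008 + (-1246 - 200))*53 = (1008 - 1446)*53 = -438*53 = -23214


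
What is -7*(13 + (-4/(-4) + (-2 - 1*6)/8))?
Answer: -91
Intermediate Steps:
-7*(13 + (-4/(-4) + (-2 - 1*6)/8)) = -7*(13 + (-4*(-1/4) + (-2 - 6)*(1/8))) = -7*(13 + (1 - 8*1/8)) = -7*(13 + (1 - 1)) = -7*(13 + 0) = -7*13 = -91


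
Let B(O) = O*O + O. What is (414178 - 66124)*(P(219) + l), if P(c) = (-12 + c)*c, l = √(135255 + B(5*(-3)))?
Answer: 15778331982 + 348054*√135465 ≈ 1.5906e+10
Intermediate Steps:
B(O) = O + O² (B(O) = O² + O = O + O²)
l = √135465 (l = √(135255 + (5*(-3))*(1 + 5*(-3))) = √(135255 - 15*(1 - 15)) = √(135255 - 15*(-14)) = √(135255 + 210) = √135465 ≈ 368.06)
P(c) = c*(-12 + c)
(414178 - 66124)*(P(219) + l) = (414178 - 66124)*(219*(-12 + 219) + √135465) = 348054*(219*207 + √135465) = 348054*(45333 + √135465) = 15778331982 + 348054*√135465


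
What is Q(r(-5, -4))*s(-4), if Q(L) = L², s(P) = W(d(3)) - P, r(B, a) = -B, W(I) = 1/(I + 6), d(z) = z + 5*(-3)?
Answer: 575/6 ≈ 95.833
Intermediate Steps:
d(z) = -15 + z (d(z) = z - 15 = -15 + z)
W(I) = 1/(6 + I)
s(P) = -⅙ - P (s(P) = 1/(6 + (-15 + 3)) - P = 1/(6 - 12) - P = 1/(-6) - P = -⅙ - P)
Q(r(-5, -4))*s(-4) = (-1*(-5))²*(-⅙ - 1*(-4)) = 5²*(-⅙ + 4) = 25*(23/6) = 575/6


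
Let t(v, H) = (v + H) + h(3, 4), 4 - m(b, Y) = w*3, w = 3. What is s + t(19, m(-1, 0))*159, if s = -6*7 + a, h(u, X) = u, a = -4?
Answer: 2657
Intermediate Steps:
m(b, Y) = -5 (m(b, Y) = 4 - 3*3 = 4 - 1*9 = 4 - 9 = -5)
t(v, H) = 3 + H + v (t(v, H) = (v + H) + 3 = (H + v) + 3 = 3 + H + v)
s = -46 (s = -6*7 - 4 = -42 - 4 = -46)
s + t(19, m(-1, 0))*159 = -46 + (3 - 5 + 19)*159 = -46 + 17*159 = -46 + 2703 = 2657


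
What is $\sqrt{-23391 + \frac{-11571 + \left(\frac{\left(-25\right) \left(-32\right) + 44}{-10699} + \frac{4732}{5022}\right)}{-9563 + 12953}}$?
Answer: $\frac{i \sqrt{2395556018141210614033890}}{10119221190} \approx 152.95 i$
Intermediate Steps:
$\sqrt{-23391 + \frac{-11571 + \left(\frac{\left(-25\right) \left(-32\right) + 44}{-10699} + \frac{4732}{5022}\right)}{-9563 + 12953}} = \sqrt{-23391 + \frac{-11571 + \left(\left(800 + 44\right) \left(- \frac{1}{10699}\right) + 4732 \cdot \frac{1}{5022}\right)}{3390}} = \sqrt{-23391 + \left(-11571 + \left(844 \left(- \frac{1}{10699}\right) + \frac{2366}{2511}\right)\right) \frac{1}{3390}} = \sqrt{-23391 + \left(-11571 + \left(- \frac{844}{10699} + \frac{2366}{2511}\right)\right) \frac{1}{3390}} = \sqrt{-23391 + \left(-11571 + \frac{23194550}{26865189}\right) \frac{1}{3390}} = \sqrt{-23391 - \frac{310833907369}{91072990710}} = \sqrt{- \frac{2130599159604979}{91072990710}} = \frac{i \sqrt{2395556018141210614033890}}{10119221190}$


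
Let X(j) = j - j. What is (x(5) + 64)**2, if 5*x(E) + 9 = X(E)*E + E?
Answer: 99856/25 ≈ 3994.2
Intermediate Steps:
X(j) = 0
x(E) = -9/5 + E/5 (x(E) = -9/5 + (0*E + E)/5 = -9/5 + (0 + E)/5 = -9/5 + E/5)
(x(5) + 64)**2 = ((-9/5 + (1/5)*5) + 64)**2 = ((-9/5 + 1) + 64)**2 = (-4/5 + 64)**2 = (316/5)**2 = 99856/25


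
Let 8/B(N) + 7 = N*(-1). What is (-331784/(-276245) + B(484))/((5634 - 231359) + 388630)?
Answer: 160695984/22095830636975 ≈ 7.2727e-6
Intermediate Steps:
B(N) = 8/(-7 - N) (B(N) = 8/(-7 + N*(-1)) = 8/(-7 - N))
(-331784/(-276245) + B(484))/((5634 - 231359) + 388630) = (-331784/(-276245) - 8/(7 + 484))/((5634 - 231359) + 388630) = (-331784*(-1/276245) - 8/491)/(-225725 + 388630) = (331784/276245 - 8*1/491)/162905 = (331784/276245 - 8/491)*(1/162905) = (160695984/135636295)*(1/162905) = 160695984/22095830636975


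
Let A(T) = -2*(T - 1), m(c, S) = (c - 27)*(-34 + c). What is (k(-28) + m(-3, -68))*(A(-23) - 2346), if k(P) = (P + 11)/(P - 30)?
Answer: -73992153/29 ≈ -2.5515e+6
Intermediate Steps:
m(c, S) = (-34 + c)*(-27 + c) (m(c, S) = (-27 + c)*(-34 + c) = (-34 + c)*(-27 + c))
k(P) = (11 + P)/(-30 + P)
A(T) = 2 - 2*T (A(T) = -2*(-1 + T) = 2 - 2*T)
(k(-28) + m(-3, -68))*(A(-23) - 2346) = ((11 - 28)/(-30 - 28) + (918 + (-3)**2 - 61*(-3)))*((2 - 2*(-23)) - 2346) = (-17/(-58) + (918 + 9 + 183))*((2 + 46) - 2346) = (-1/58*(-17) + 1110)*(48 - 2346) = (17/58 + 1110)*(-2298) = (64397/58)*(-2298) = -73992153/29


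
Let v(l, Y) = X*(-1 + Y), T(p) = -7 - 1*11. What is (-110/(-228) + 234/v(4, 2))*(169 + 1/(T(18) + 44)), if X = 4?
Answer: 2462665/247 ≈ 9970.3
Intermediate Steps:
T(p) = -18 (T(p) = -7 - 11 = -18)
v(l, Y) = -4 + 4*Y (v(l, Y) = 4*(-1 + Y) = -4 + 4*Y)
(-110/(-228) + 234/v(4, 2))*(169 + 1/(T(18) + 44)) = (-110/(-228) + 234/(-4 + 4*2))*(169 + 1/(-18 + 44)) = (-110*(-1/228) + 234/(-4 + 8))*(169 + 1/26) = (55/114 + 234/4)*(169 + 1/26) = (55/114 + 234*(¼))*(4395/26) = (55/114 + 117/2)*(4395/26) = (3362/57)*(4395/26) = 2462665/247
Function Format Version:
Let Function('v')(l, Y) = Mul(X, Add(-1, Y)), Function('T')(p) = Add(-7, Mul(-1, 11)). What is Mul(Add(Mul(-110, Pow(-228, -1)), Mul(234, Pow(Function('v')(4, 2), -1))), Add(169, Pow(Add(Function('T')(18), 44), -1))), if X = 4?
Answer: Rational(2462665, 247) ≈ 9970.3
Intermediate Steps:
Function('T')(p) = -18 (Function('T')(p) = Add(-7, -11) = -18)
Function('v')(l, Y) = Add(-4, Mul(4, Y)) (Function('v')(l, Y) = Mul(4, Add(-1, Y)) = Add(-4, Mul(4, Y)))
Mul(Add(Mul(-110, Pow(-228, -1)), Mul(234, Pow(Function('v')(4, 2), -1))), Add(169, Pow(Add(Function('T')(18), 44), -1))) = Mul(Add(Mul(-110, Pow(-228, -1)), Mul(234, Pow(Add(-4, Mul(4, 2)), -1))), Add(169, Pow(Add(-18, 44), -1))) = Mul(Add(Mul(-110, Rational(-1, 228)), Mul(234, Pow(Add(-4, 8), -1))), Add(169, Pow(26, -1))) = Mul(Add(Rational(55, 114), Mul(234, Pow(4, -1))), Add(169, Rational(1, 26))) = Mul(Add(Rational(55, 114), Mul(234, Rational(1, 4))), Rational(4395, 26)) = Mul(Add(Rational(55, 114), Rational(117, 2)), Rational(4395, 26)) = Mul(Rational(3362, 57), Rational(4395, 26)) = Rational(2462665, 247)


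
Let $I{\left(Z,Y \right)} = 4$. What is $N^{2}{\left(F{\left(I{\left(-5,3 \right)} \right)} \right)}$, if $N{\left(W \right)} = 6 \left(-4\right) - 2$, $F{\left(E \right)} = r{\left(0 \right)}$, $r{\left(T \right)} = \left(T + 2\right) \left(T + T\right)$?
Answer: $676$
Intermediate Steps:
$r{\left(T \right)} = 2 T \left(2 + T\right)$ ($r{\left(T \right)} = \left(2 + T\right) 2 T = 2 T \left(2 + T\right)$)
$F{\left(E \right)} = 0$ ($F{\left(E \right)} = 2 \cdot 0 \left(2 + 0\right) = 2 \cdot 0 \cdot 2 = 0$)
$N{\left(W \right)} = -26$ ($N{\left(W \right)} = -24 - 2 = -26$)
$N^{2}{\left(F{\left(I{\left(-5,3 \right)} \right)} \right)} = \left(-26\right)^{2} = 676$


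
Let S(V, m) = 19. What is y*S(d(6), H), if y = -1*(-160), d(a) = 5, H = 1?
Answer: 3040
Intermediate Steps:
y = 160
y*S(d(6), H) = 160*19 = 3040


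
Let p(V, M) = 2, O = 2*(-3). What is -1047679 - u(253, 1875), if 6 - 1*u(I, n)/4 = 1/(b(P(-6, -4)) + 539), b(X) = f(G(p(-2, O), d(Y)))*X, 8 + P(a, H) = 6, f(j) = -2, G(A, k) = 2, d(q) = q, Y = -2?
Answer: -568902725/543 ≈ -1.0477e+6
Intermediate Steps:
O = -6
P(a, H) = -2 (P(a, H) = -8 + 6 = -2)
b(X) = -2*X
u(I, n) = 13028/543 (u(I, n) = 24 - 4/(-2*(-2) + 539) = 24 - 4/(4 + 539) = 24 - 4/543 = 13028/543)
-1047679 - u(253, 1875) = -1047679 - 1*13028/543 = -1047679 - 13028/543 = -568902725/543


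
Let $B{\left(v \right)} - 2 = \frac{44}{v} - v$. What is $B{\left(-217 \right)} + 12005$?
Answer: $\frac{2652564}{217} \approx 12224.0$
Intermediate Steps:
$B{\left(v \right)} = 2 - v + \frac{44}{v}$ ($B{\left(v \right)} = 2 - \left(v - \frac{44}{v}\right) = 2 - v + \frac{44}{v}$)
$B{\left(-217 \right)} + 12005 = \left(2 - -217 + \frac{44}{-217}\right) + 12005 = \left(2 + 217 + 44 \left(- \frac{1}{217}\right)\right) + 12005 = \left(2 + 217 - \frac{44}{217}\right) + 12005 = \frac{47479}{217} + 12005 = \frac{2652564}{217}$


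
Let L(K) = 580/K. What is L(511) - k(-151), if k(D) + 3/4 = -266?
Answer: 547557/2044 ≈ 267.88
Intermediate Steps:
k(D) = -1067/4 (k(D) = -¾ - 266 = -1067/4)
L(511) - k(-151) = 580/511 - 1*(-1067/4) = 580*(1/511) + 1067/4 = 580/511 + 1067/4 = 547557/2044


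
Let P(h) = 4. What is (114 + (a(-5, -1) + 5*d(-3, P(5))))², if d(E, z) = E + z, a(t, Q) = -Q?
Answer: 14400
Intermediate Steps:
(114 + (a(-5, -1) + 5*d(-3, P(5))))² = (114 + (-1*(-1) + 5*(-3 + 4)))² = (114 + (1 + 5*1))² = (114 + (1 + 5))² = (114 + 6)² = 120² = 14400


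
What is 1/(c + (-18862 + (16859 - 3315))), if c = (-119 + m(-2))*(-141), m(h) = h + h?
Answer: 1/12025 ≈ 8.3160e-5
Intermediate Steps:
m(h) = 2*h
c = 17343 (c = (-119 + 2*(-2))*(-141) = (-119 - 4)*(-141) = -123*(-141) = 17343)
1/(c + (-18862 + (16859 - 3315))) = 1/(17343 + (-18862 + (16859 - 3315))) = 1/(17343 + (-18862 + 13544)) = 1/(17343 - 5318) = 1/12025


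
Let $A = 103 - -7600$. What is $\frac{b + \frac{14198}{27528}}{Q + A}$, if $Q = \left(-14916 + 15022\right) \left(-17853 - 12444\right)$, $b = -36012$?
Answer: $\frac{15989099}{1422477876} \approx 0.01124$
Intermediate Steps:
$Q = -3211482$ ($Q = 106 \left(-30297\right) = -3211482$)
$A = 7703$ ($A = 103 + 7600 = 7703$)
$\frac{b + \frac{14198}{27528}}{Q + A} = \frac{-36012 + \frac{14198}{27528}}{-3211482 + 7703} = \frac{-36012 + 14198 \cdot \frac{1}{27528}}{-3203779} = \left(-36012 + \frac{229}{444}\right) \left(- \frac{1}{3203779}\right) = \left(- \frac{15989099}{444}\right) \left(- \frac{1}{3203779}\right) = \frac{15989099}{1422477876}$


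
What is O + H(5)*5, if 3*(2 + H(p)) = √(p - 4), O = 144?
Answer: 407/3 ≈ 135.67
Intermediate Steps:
H(p) = -2 + √(-4 + p)/3 (H(p) = -2 + √(p - 4)/3 = -2 + √(-4 + p)/3)
O + H(5)*5 = 144 + (-2 + √(-4 + 5)/3)*5 = 144 + (-2 + √1/3)*5 = 144 + (-2 + (⅓)*1)*5 = 144 + (-2 + ⅓)*5 = 144 - 5/3*5 = 144 - 25/3 = 407/3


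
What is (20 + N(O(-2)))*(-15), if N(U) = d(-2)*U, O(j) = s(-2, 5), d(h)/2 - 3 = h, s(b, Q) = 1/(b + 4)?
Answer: -315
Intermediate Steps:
s(b, Q) = 1/(4 + b)
d(h) = 6 + 2*h
O(j) = 1/2 (O(j) = 1/(4 - 2) = 1/2)
N(U) = 2*U (N(U) = (6 + 2*(-2))*U = (6 - 4)*U = 2*U)
(20 + N(O(-2)))*(-15) = (20 + 2*(1/2))*(-15) = (20 + 1)*(-15) = 21*(-15) = -315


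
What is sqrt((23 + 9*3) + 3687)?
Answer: sqrt(3737) ≈ 61.131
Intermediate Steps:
sqrt((23 + 9*3) + 3687) = sqrt((23 + 27) + 3687) = sqrt(50 + 3687) = sqrt(3737)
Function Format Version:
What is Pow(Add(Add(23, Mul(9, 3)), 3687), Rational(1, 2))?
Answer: Pow(3737, Rational(1, 2)) ≈ 61.131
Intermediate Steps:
Pow(Add(Add(23, Mul(9, 3)), 3687), Rational(1, 2)) = Pow(Add(Add(23, 27), 3687), Rational(1, 2)) = Pow(Add(50, 3687), Rational(1, 2)) = Pow(3737, Rational(1, 2))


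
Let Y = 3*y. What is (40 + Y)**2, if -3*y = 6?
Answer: 1156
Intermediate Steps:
y = -2 (y = -1/3*6 = -2)
Y = -6 (Y = 3*(-2) = -6)
(40 + Y)**2 = (40 - 6)**2 = 34**2 = 1156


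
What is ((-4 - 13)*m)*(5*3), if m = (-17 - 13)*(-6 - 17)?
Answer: -175950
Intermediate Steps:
m = 690 (m = -30*(-23) = 690)
((-4 - 13)*m)*(5*3) = ((-4 - 13)*690)*(5*3) = -17*690*15 = -11730*15 = -175950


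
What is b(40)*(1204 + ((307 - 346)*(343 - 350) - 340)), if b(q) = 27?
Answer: 30699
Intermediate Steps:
b(40)*(1204 + ((307 - 346)*(343 - 350) - 340)) = 27*(1204 + ((307 - 346)*(343 - 350) - 340)) = 27*(1204 + (-39*(-7) - 340)) = 27*(1204 + (273 - 340)) = 27*(1204 - 67) = 27*1137 = 30699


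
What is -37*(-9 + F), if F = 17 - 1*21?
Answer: 481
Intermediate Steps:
F = -4 (F = 17 - 21 = -4)
-37*(-9 + F) = -37*(-9 - 4) = -37*(-13) = 481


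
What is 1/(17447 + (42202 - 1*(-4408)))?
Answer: 1/64057 ≈ 1.5611e-5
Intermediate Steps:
1/(17447 + (42202 - 1*(-4408))) = 1/(17447 + (42202 + 4408)) = 1/(17447 + 46610) = 1/64057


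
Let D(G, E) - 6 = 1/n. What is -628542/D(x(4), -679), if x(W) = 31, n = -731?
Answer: -459464202/4385 ≈ -1.0478e+5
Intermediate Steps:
D(G, E) = 4385/731 (D(G, E) = 6 + 1/(-731) = 6 - 1/731 = 4385/731)
-628542/D(x(4), -679) = -628542/4385/731 = -628542*731/4385 = -459464202/4385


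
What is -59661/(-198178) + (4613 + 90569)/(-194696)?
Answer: -1811805085/9646115972 ≈ -0.18783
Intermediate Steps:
-59661/(-198178) + (4613 + 90569)/(-194696) = -59661*(-1/198178) + 95182*(-1/194696) = 59661/198178 - 47591/97348 = -1811805085/9646115972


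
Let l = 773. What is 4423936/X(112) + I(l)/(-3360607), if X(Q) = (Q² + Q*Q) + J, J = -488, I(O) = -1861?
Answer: 1858394508719/10333866525 ≈ 179.84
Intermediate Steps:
X(Q) = -488 + 2*Q² (X(Q) = (Q² + Q*Q) - 488 = (Q² + Q²) - 488 = 2*Q² - 488 = -488 + 2*Q²)
4423936/X(112) + I(l)/(-3360607) = 4423936/(-488 + 2*112²) - 1861/(-3360607) = 4423936/(-488 + 2*12544) - 1861*(-1/3360607) = 4423936/(-488 + 25088) + 1861/3360607 = 4423936/24600 + 1861/3360607 = 4423936*(1/24600) + 1861/3360607 = 552992/3075 + 1861/3360607 = 1858394508719/10333866525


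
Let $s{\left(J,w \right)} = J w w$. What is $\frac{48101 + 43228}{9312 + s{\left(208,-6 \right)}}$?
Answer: $\frac{4349}{800} \approx 5.4362$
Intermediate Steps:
$s{\left(J,w \right)} = J w^{2}$
$\frac{48101 + 43228}{9312 + s{\left(208,-6 \right)}} = \frac{48101 + 43228}{9312 + 208 \left(-6\right)^{2}} = \frac{91329}{9312 + 208 \cdot 36} = \frac{91329}{9312 + 7488} = \frac{91329}{16800} = 91329 \cdot \frac{1}{16800} = \frac{4349}{800}$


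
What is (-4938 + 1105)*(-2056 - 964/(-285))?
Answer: 2242289668/285 ≈ 7.8677e+6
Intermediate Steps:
(-4938 + 1105)*(-2056 - 964/(-285)) = -3833*(-2056 - 964*(-1/285)) = -3833*(-2056 + 964/285) = -3833*(-584996/285) = 2242289668/285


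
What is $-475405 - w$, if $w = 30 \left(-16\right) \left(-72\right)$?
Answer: $-509965$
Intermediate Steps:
$w = 34560$ ($w = \left(-480\right) \left(-72\right) = 34560$)
$-475405 - w = -475405 - 34560 = -509965$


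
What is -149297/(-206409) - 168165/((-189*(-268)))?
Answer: -20520467/7902516 ≈ -2.5967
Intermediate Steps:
-149297/(-206409) - 168165/((-189*(-268))) = -149297*(-1/206409) - 168165/50652 = 149297/206409 - 168165*1/50652 = 149297/206409 - 18685/5628 = -20520467/7902516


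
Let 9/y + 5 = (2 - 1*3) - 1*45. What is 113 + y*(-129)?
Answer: 2308/17 ≈ 135.76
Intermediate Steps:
y = -3/17 (y = 9/(-5 + ((2 - 1*3) - 1*45)) = 9/(-5 + ((2 - 3) - 45)) = 9/(-5 + (-1 - 45)) = 9/(-5 - 46) = 9/(-51) = 9*(-1/51) = -3/17 ≈ -0.17647)
113 + y*(-129) = 113 - 3/17*(-129) = 113 + 387/17 = 2308/17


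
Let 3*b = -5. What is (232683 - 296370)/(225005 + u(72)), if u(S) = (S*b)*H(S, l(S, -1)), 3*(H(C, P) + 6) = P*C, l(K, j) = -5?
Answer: -63687/240125 ≈ -0.26522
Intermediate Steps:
H(C, P) = -6 + C*P/3 (H(C, P) = -6 + (P*C)/3 = -6 + (C*P)/3 = -6 + C*P/3)
b = -5/3 (b = (1/3)*(-5) = -5/3 ≈ -1.6667)
u(S) = -5*S*(-6 - 5*S/3)/3 (u(S) = (S*(-5/3))*(-6 + (1/3)*S*(-5)) = (-5*S/3)*(-6 - 5*S/3) = -5*S*(-6 - 5*S/3)/3)
(232683 - 296370)/(225005 + u(72)) = (232683 - 296370)/(225005 + (5/9)*72*(18 + 5*72)) = -63687/(225005 + (5/9)*72*(18 + 360)) = -63687/(225005 + (5/9)*72*378) = -63687/(225005 + 15120) = -63687/240125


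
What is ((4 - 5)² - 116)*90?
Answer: -10350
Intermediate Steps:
((4 - 5)² - 116)*90 = ((-1)² - 116)*90 = (1 - 116)*90 = -115*90 = -10350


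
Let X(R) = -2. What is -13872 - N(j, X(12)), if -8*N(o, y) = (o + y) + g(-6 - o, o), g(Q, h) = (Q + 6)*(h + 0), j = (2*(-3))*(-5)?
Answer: -13981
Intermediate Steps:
j = 30 (j = -6*(-5) = 30)
g(Q, h) = h*(6 + Q) (g(Q, h) = (6 + Q)*h = h*(6 + Q))
N(o, y) = -o/8 - y/8 + o**2/8 (N(o, y) = -((o + y) + o*(6 + (-6 - o)))/8 = -((o + y) + o*(-o))/8 = -((o + y) - o**2)/8 = -(o + y - o**2)/8 = -o/8 - y/8 + o**2/8)
-13872 - N(j, X(12)) = -13872 - (-1/8*30 - 1/8*(-2) + (1/8)*30**2) = -13872 - (-15/4 + 1/4 + (1/8)*900) = -13872 - (-15/4 + 1/4 + 225/2) = -13872 - 1*109 = -13872 - 109 = -13981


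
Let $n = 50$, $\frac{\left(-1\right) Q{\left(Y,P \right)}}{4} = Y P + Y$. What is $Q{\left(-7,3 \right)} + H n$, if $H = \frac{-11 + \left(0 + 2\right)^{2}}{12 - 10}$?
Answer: $-63$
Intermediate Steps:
$Q{\left(Y,P \right)} = - 4 Y - 4 P Y$ ($Q{\left(Y,P \right)} = - 4 \left(Y P + Y\right) = - 4 \left(P Y + Y\right) = - 4 \left(Y + P Y\right) = - 4 Y - 4 P Y$)
$H = - \frac{7}{2}$ ($H = \frac{-11 + 2^{2}}{2} = \left(-11 + 4\right) \frac{1}{2} = \left(-7\right) \frac{1}{2} = - \frac{7}{2} \approx -3.5$)
$Q{\left(-7,3 \right)} + H n = \left(-4\right) \left(-7\right) \left(1 + 3\right) - 175 = \left(-4\right) \left(-7\right) 4 - 175 = 112 - 175 = -63$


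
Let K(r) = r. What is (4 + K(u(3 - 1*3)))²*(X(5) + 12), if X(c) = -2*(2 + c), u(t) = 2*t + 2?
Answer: -72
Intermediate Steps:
u(t) = 2 + 2*t
X(c) = -4 - 2*c
(4 + K(u(3 - 1*3)))²*(X(5) + 12) = (4 + (2 + 2*(3 - 1*3)))²*((-4 - 2*5) + 12) = (4 + (2 + 2*(3 - 3)))²*((-4 - 10) + 12) = (4 + (2 + 2*0))²*(-14 + 12) = (4 + (2 + 0))²*(-2) = (4 + 2)²*(-2) = 6²*(-2) = 36*(-2) = -72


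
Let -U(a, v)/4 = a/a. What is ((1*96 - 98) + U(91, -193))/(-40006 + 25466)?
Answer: 3/7270 ≈ 0.00041265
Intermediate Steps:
U(a, v) = -4 (U(a, v) = -4*a/a = -4*1 = -4)
((1*96 - 98) + U(91, -193))/(-40006 + 25466) = ((1*96 - 98) - 4)/(-40006 + 25466) = ((96 - 98) - 4)/(-14540) = (-2 - 4)*(-1/14540) = -6*(-1/14540) = 3/7270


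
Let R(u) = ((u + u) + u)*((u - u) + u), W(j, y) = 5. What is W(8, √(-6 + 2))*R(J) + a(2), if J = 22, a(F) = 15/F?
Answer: 14535/2 ≈ 7267.5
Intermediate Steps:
R(u) = 3*u² (R(u) = (2*u + u)*(0 + u) = (3*u)*u = 3*u²)
W(8, √(-6 + 2))*R(J) + a(2) = 5*(3*22²) + 15/2 = 5*(3*484) + 15*(½) = 5*1452 + 15/2 = 7260 + 15/2 = 14535/2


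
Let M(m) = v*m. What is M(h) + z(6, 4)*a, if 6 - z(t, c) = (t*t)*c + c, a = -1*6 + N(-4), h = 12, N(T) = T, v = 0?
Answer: 1420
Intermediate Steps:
M(m) = 0 (M(m) = 0*m = 0)
a = -10 (a = -1*6 - 4 = -6 - 4 = -10)
z(t, c) = 6 - c - c*t**2 (z(t, c) = 6 - ((t*t)*c + c) = 6 - (t**2*c + c) = 6 - (c*t**2 + c) = 6 - (c + c*t**2) = 6 + (-c - c*t**2) = 6 - c - c*t**2)
M(h) + z(6, 4)*a = 0 + (6 - 1*4 - 1*4*6**2)*(-10) = 0 + (6 - 4 - 1*4*36)*(-10) = 0 + (6 - 4 - 144)*(-10) = 0 - 142*(-10) = 0 + 1420 = 1420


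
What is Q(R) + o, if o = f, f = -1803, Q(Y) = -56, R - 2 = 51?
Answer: -1859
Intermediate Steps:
R = 53 (R = 2 + 51 = 53)
o = -1803
Q(R) + o = -56 - 1803 = -1859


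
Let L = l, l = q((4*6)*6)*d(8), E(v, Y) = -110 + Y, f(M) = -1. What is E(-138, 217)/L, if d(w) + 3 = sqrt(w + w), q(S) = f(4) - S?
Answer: -107/145 ≈ -0.73793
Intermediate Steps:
q(S) = -1 - S
d(w) = -3 + sqrt(2)*sqrt(w) (d(w) = -3 + sqrt(w + w) = -3 + sqrt(2*w) = -3 + sqrt(2)*sqrt(w))
l = -145 (l = (-1 - 4*6*6)*(-3 + sqrt(2)*sqrt(8)) = (-1 - 24*6)*(-3 + sqrt(2)*(2*sqrt(2))) = (-1 - 1*144)*(-3 + 4) = (-1 - 144)*1 = -145*1 = -145)
L = -145
E(-138, 217)/L = (-110 + 217)/(-145) = 107*(-1/145) = -107/145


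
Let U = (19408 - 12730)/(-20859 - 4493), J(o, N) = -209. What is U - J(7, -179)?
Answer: 2645945/12676 ≈ 208.74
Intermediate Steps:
U = -3339/12676 (U = 6678/(-25352) = 6678*(-1/25352) = -3339/12676 ≈ -0.26341)
U - J(7, -179) = -3339/12676 - 1*(-209) = -3339/12676 + 209 = 2645945/12676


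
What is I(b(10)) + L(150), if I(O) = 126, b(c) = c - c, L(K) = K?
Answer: 276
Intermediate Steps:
b(c) = 0
I(b(10)) + L(150) = 126 + 150 = 276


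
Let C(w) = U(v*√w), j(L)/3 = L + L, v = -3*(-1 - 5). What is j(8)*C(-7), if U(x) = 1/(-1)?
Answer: -48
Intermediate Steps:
v = 18 (v = -3*(-6) = 18)
U(x) = -1
j(L) = 6*L (j(L) = 3*(L + L) = 3*(2*L) = 6*L)
C(w) = -1
j(8)*C(-7) = (6*8)*(-1) = 48*(-1) = -48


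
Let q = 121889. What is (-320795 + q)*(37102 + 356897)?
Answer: -78368765094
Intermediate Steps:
(-320795 + q)*(37102 + 356897) = (-320795 + 121889)*(37102 + 356897) = -198906*393999 = -78368765094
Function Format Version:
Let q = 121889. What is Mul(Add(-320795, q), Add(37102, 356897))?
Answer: -78368765094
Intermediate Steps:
Mul(Add(-320795, q), Add(37102, 356897)) = Mul(Add(-320795, 121889), Add(37102, 356897)) = Mul(-198906, 393999) = -78368765094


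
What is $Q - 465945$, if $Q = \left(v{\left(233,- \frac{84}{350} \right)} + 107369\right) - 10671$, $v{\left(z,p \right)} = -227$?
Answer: $-369474$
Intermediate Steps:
$Q = 96471$ ($Q = \left(-227 + 107369\right) - 10671 = 107142 - 10671 = 96471$)
$Q - 465945 = 96471 - 465945 = -369474$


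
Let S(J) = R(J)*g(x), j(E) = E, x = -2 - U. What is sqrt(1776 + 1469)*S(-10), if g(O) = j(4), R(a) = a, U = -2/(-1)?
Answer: -40*sqrt(3245) ≈ -2278.6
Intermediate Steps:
U = 2 (U = -2*(-1) = 2)
x = -4 (x = -2 - 1*2 = -2 - 2 = -4)
g(O) = 4
S(J) = 4*J (S(J) = J*4 = 4*J)
sqrt(1776 + 1469)*S(-10) = sqrt(1776 + 1469)*(4*(-10)) = sqrt(3245)*(-40) = -40*sqrt(3245)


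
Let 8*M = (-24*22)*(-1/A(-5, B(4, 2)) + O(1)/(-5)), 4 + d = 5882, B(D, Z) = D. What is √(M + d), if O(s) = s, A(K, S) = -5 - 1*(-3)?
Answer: √146455/5 ≈ 76.539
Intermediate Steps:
d = 5878 (d = -4 + 5882 = 5878)
A(K, S) = -2 (A(K, S) = -5 + 3 = -2)
M = -99/5 (M = ((-24*22)*(-1/(-2) + 1/(-5)))/8 = (-528*(-1*(-½) + 1*(-⅕)))/8 = (-528*(½ - ⅕))/8 = (-528*3/10)/8 = (⅛)*(-792/5) = -99/5 ≈ -19.800)
√(M + d) = √(-99/5 + 5878) = √(29291/5) = √146455/5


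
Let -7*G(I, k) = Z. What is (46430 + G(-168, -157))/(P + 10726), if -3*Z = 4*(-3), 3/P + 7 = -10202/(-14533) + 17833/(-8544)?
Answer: 169196622884795/39086038724369 ≈ 4.3288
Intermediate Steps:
P = -372509856/1041190765 (P = 3/(-7 + (-10202/(-14533) + 17833/(-8544))) = 3/(-7 + (-10202*(-1/14533) + 17833*(-1/8544))) = 3/(-7 + (10202/14533 - 17833/8544)) = 3/(-7 - 172001101/124169952) = 3/(-1041190765/124169952) = 3*(-124169952/1041190765) = -372509856/1041190765 ≈ -0.35777)
Z = 4 (Z = -4*(-3)/3 = -⅓*(-12) = 4)
G(I, k) = -4/7 (G(I, k) = -⅐*4 = -4/7)
(46430 + G(-168, -157))/(P + 10726) = (46430 - 4/7)/(-372509856/1041190765 + 10726) = 325006/(7*(11167439635534/1041190765)) = (325006/7)*(1041190765/11167439635534) = 169196622884795/39086038724369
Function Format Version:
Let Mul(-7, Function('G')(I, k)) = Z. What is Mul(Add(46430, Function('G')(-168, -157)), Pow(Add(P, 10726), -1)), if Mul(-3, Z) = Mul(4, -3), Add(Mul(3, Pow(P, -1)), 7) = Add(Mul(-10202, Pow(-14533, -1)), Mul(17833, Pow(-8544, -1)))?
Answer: Rational(169196622884795, 39086038724369) ≈ 4.3288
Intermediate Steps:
P = Rational(-372509856, 1041190765) (P = Mul(3, Pow(Add(-7, Add(Mul(-10202, Pow(-14533, -1)), Mul(17833, Pow(-8544, -1)))), -1)) = Mul(3, Pow(Add(-7, Add(Mul(-10202, Rational(-1, 14533)), Mul(17833, Rational(-1, 8544)))), -1)) = Mul(3, Pow(Add(-7, Add(Rational(10202, 14533), Rational(-17833, 8544))), -1)) = Mul(3, Pow(Add(-7, Rational(-172001101, 124169952)), -1)) = Mul(3, Pow(Rational(-1041190765, 124169952), -1)) = Mul(3, Rational(-124169952, 1041190765)) = Rational(-372509856, 1041190765) ≈ -0.35777)
Z = 4 (Z = Mul(Rational(-1, 3), Mul(4, -3)) = Mul(Rational(-1, 3), -12) = 4)
Function('G')(I, k) = Rational(-4, 7) (Function('G')(I, k) = Mul(Rational(-1, 7), 4) = Rational(-4, 7))
Mul(Add(46430, Function('G')(-168, -157)), Pow(Add(P, 10726), -1)) = Mul(Add(46430, Rational(-4, 7)), Pow(Add(Rational(-372509856, 1041190765), 10726), -1)) = Mul(Rational(325006, 7), Pow(Rational(11167439635534, 1041190765), -1)) = Mul(Rational(325006, 7), Rational(1041190765, 11167439635534)) = Rational(169196622884795, 39086038724369)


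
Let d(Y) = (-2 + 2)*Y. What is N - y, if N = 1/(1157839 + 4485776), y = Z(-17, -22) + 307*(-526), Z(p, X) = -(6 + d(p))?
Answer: 911376099121/5643615 ≈ 1.6149e+5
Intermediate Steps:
d(Y) = 0 (d(Y) = 0*Y = 0)
Z(p, X) = -6 (Z(p, X) = -(6 + 0) = -1*6 = -6)
y = -161488 (y = -6 + 307*(-526) = -6 - 161482 = -161488)
N = 1/5643615 ≈ 1.7719e-7
N - y = 1/5643615 - 1*(-161488) = 1/5643615 + 161488 = 911376099121/5643615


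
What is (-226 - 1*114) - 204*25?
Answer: -5440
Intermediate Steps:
(-226 - 1*114) - 204*25 = (-226 - 114) - 5100 = -340 - 5100 = -5440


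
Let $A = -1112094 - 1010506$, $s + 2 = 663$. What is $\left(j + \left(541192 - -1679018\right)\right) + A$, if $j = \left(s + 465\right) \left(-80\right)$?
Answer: $7530$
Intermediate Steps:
$s = 661$ ($s = -2 + 663 = 661$)
$A = -2122600$ ($A = -1112094 - 1010506 = -2122600$)
$j = -90080$ ($j = \left(661 + 465\right) \left(-80\right) = 1126 \left(-80\right) = -90080$)
$\left(j + \left(541192 - -1679018\right)\right) + A = \left(-90080 + \left(541192 - -1679018\right)\right) - 2122600 = \left(-90080 + \left(541192 + 1679018\right)\right) - 2122600 = \left(-90080 + 2220210\right) - 2122600 = 2130130 - 2122600 = 7530$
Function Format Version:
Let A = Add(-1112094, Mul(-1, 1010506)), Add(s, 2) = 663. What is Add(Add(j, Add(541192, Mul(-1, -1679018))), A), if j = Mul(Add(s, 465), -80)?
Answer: 7530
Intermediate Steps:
s = 661 (s = Add(-2, 663) = 661)
A = -2122600 (A = Add(-1112094, -1010506) = -2122600)
j = -90080 (j = Mul(Add(661, 465), -80) = Mul(1126, -80) = -90080)
Add(Add(j, Add(541192, Mul(-1, -1679018))), A) = Add(Add(-90080, Add(541192, Mul(-1, -1679018))), -2122600) = Add(Add(-90080, Add(541192, 1679018)), -2122600) = Add(Add(-90080, 2220210), -2122600) = Add(2130130, -2122600) = 7530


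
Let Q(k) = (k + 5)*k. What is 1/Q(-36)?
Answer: 1/1116 ≈ 0.00089606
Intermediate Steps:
Q(k) = k*(5 + k) (Q(k) = (5 + k)*k = k*(5 + k))
1/Q(-36) = 1/(-36*(5 - 36)) = 1/(-36*(-31)) = 1/1116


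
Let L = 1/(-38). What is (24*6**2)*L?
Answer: -432/19 ≈ -22.737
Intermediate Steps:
L = -1/38 ≈ -0.026316
(24*6**2)*L = (24*6**2)*(-1/38) = (24*36)*(-1/38) = 864*(-1/38) = -432/19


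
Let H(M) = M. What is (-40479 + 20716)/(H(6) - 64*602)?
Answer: 19763/38522 ≈ 0.51303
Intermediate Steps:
(-40479 + 20716)/(H(6) - 64*602) = (-40479 + 20716)/(6 - 64*602) = -19763/(6 - 38528) = -19763/(-38522) = -19763*(-1/38522) = 19763/38522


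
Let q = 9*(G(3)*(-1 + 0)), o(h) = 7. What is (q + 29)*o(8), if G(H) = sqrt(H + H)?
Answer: 203 - 63*sqrt(6) ≈ 48.682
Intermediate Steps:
G(H) = sqrt(2)*sqrt(H) (G(H) = sqrt(2*H) = sqrt(2)*sqrt(H))
q = -9*sqrt(6) (q = 9*((sqrt(2)*sqrt(3))*(-1 + 0)) = 9*(sqrt(6)*(-1)) = 9*(-sqrt(6)) = -9*sqrt(6) ≈ -22.045)
(q + 29)*o(8) = (-9*sqrt(6) + 29)*7 = (29 - 9*sqrt(6))*7 = 203 - 63*sqrt(6)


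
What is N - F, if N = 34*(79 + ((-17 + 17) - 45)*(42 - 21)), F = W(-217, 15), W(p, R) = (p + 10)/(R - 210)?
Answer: -1913929/65 ≈ -29445.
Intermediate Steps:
W(p, R) = (10 + p)/(-210 + R)
F = 69/65 (F = (10 - 217)/(-210 + 15) = -207/(-195) = -1/195*(-207) = 69/65 ≈ 1.0615)
N = -29444 (N = 34*(79 + (0 - 45)*21) = 34*(79 - 45*21) = 34*(79 - 945) = 34*(-866) = -29444)
N - F = -29444 - 1*69/65 = -29444 - 69/65 = -1913929/65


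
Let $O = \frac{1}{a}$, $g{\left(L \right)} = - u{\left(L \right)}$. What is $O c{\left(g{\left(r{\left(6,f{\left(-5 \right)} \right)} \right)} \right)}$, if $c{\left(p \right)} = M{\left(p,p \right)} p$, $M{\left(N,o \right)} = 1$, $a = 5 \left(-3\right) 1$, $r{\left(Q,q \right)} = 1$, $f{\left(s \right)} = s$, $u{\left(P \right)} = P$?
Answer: $\frac{1}{15} \approx 0.066667$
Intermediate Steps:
$a = -15$ ($a = \left(-15\right) 1 = -15$)
$g{\left(L \right)} = - L$
$O = - \frac{1}{15}$ ($O = \frac{1}{-15} = - \frac{1}{15} \approx -0.066667$)
$c{\left(p \right)} = p$ ($c{\left(p \right)} = 1 p = p$)
$O c{\left(g{\left(r{\left(6,f{\left(-5 \right)} \right)} \right)} \right)} = - \frac{\left(-1\right) 1}{15} = \left(- \frac{1}{15}\right) \left(-1\right) = \frac{1}{15}$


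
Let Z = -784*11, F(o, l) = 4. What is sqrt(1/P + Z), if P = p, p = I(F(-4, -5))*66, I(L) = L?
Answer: I*sqrt(150264510)/132 ≈ 92.865*I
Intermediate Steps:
Z = -8624 (Z = -49*176 = -8624)
p = 264 (p = 4*66 = 264)
P = 264
sqrt(1/P + Z) = sqrt(1/264 - 8624) = sqrt(-2276735/264) = I*sqrt(150264510)/132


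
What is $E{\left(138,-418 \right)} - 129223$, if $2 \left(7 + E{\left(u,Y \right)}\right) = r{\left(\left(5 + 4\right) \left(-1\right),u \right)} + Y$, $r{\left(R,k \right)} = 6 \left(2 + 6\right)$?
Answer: $-129415$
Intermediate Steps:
$r{\left(R,k \right)} = 48$ ($r{\left(R,k \right)} = 6 \cdot 8 = 48$)
$E{\left(u,Y \right)} = 17 + \frac{Y}{2}$ ($E{\left(u,Y \right)} = -7 + \frac{48 + Y}{2} = -7 + \left(24 + \frac{Y}{2}\right) = 17 + \frac{Y}{2}$)
$E{\left(138,-418 \right)} - 129223 = \left(17 + \frac{1}{2} \left(-418\right)\right) - 129223 = \left(17 - 209\right) - 129223 = -192 - 129223 = -129415$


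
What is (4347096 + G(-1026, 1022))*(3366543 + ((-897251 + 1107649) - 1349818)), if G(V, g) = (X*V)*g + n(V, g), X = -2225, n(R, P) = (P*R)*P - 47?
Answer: 2819045891292295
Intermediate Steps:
n(R, P) = -47 + R*P**2 (n(R, P) = R*P**2 - 47 = -47 + R*P**2)
G(V, g) = -47 + V*g**2 - 2225*V*g (G(V, g) = (-2225*V)*g + (-47 + V*g**2) = -2225*V*g + (-47 + V*g**2) = -47 + V*g**2 - 2225*V*g)
(4347096 + G(-1026, 1022))*(3366543 + ((-897251 + 1107649) - 1349818)) = (4347096 + (-47 - 1026*1022**2 - 2225*(-1026)*1022))*(3366543 + ((-897251 + 1107649) - 1349818)) = (4347096 + (-47 - 1026*1044484 + 2333072700))*(3366543 + (210398 - 1349818)) = (4347096 + (-47 - 1071640584 + 2333072700))*(3366543 - 1139420) = (4347096 + 1261432069)*2227123 = 1265779165*2227123 = 2819045891292295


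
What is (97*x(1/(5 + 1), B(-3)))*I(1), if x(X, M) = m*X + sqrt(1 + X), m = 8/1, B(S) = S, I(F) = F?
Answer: 388/3 + 97*sqrt(42)/6 ≈ 234.11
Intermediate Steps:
m = 8 (m = 8*1 = 8)
x(X, M) = sqrt(1 + X) + 8*X (x(X, M) = 8*X + sqrt(1 + X) = sqrt(1 + X) + 8*X)
(97*x(1/(5 + 1), B(-3)))*I(1) = (97*(sqrt(1 + 1/(5 + 1)) + 8/(5 + 1)))*1 = (97*(sqrt(1 + 1/6) + 8/6))*1 = (97*(sqrt(1 + 1/6) + 8*(1/6)))*1 = (97*(sqrt(7/6) + 4/3))*1 = (97*(sqrt(42)/6 + 4/3))*1 = (97*(4/3 + sqrt(42)/6))*1 = (388/3 + 97*sqrt(42)/6)*1 = 388/3 + 97*sqrt(42)/6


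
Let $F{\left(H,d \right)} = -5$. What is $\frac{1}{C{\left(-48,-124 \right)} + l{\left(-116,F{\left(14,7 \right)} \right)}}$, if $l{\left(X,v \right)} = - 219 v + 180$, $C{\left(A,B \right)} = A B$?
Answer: $\frac{1}{7227} \approx 0.00013837$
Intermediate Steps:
$l{\left(X,v \right)} = 180 - 219 v$
$\frac{1}{C{\left(-48,-124 \right)} + l{\left(-116,F{\left(14,7 \right)} \right)}} = \frac{1}{\left(-48\right) \left(-124\right) + \left(180 - -1095\right)} = \frac{1}{5952 + \left(180 + 1095\right)} = \frac{1}{5952 + 1275} = \frac{1}{7227}$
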